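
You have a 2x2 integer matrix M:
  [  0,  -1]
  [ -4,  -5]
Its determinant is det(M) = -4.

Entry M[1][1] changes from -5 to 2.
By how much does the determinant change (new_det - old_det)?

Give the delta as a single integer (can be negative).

Cofactor C_11 = 0
Entry delta = 2 - -5 = 7
Det delta = entry_delta * cofactor = 7 * 0 = 0

Answer: 0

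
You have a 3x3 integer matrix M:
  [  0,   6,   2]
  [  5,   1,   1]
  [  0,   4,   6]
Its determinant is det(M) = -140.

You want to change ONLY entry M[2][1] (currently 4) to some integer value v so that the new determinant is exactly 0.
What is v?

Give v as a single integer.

Answer: 18

Derivation:
det is linear in entry M[2][1]: det = old_det + (v - 4) * C_21
Cofactor C_21 = 10
Want det = 0: -140 + (v - 4) * 10 = 0
  (v - 4) = 140 / 10 = 14
  v = 4 + (14) = 18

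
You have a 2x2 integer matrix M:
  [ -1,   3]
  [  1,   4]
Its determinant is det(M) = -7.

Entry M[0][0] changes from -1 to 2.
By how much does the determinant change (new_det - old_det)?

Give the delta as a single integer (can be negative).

Answer: 12

Derivation:
Cofactor C_00 = 4
Entry delta = 2 - -1 = 3
Det delta = entry_delta * cofactor = 3 * 4 = 12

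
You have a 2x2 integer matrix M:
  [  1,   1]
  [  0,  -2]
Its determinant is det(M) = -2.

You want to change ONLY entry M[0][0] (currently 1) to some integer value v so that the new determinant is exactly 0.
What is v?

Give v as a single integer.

det is linear in entry M[0][0]: det = old_det + (v - 1) * C_00
Cofactor C_00 = -2
Want det = 0: -2 + (v - 1) * -2 = 0
  (v - 1) = 2 / -2 = -1
  v = 1 + (-1) = 0

Answer: 0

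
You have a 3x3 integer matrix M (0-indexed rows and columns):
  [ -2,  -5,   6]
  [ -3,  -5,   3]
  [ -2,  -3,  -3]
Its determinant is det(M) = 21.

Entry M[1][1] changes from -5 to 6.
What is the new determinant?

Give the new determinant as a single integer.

Answer: 219

Derivation:
det is linear in row 1: changing M[1][1] by delta changes det by delta * cofactor(1,1).
Cofactor C_11 = (-1)^(1+1) * minor(1,1) = 18
Entry delta = 6 - -5 = 11
Det delta = 11 * 18 = 198
New det = 21 + 198 = 219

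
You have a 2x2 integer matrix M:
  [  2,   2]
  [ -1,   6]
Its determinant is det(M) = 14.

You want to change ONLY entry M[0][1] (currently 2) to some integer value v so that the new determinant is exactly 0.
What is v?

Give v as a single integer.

Answer: -12

Derivation:
det is linear in entry M[0][1]: det = old_det + (v - 2) * C_01
Cofactor C_01 = 1
Want det = 0: 14 + (v - 2) * 1 = 0
  (v - 2) = -14 / 1 = -14
  v = 2 + (-14) = -12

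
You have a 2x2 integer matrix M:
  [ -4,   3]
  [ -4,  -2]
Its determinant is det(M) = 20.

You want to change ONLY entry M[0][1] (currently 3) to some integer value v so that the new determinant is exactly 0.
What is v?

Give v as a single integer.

Answer: -2

Derivation:
det is linear in entry M[0][1]: det = old_det + (v - 3) * C_01
Cofactor C_01 = 4
Want det = 0: 20 + (v - 3) * 4 = 0
  (v - 3) = -20 / 4 = -5
  v = 3 + (-5) = -2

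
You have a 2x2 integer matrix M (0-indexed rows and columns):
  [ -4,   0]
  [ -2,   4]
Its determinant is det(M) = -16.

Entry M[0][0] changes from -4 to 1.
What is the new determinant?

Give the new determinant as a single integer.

Answer: 4

Derivation:
det is linear in row 0: changing M[0][0] by delta changes det by delta * cofactor(0,0).
Cofactor C_00 = (-1)^(0+0) * minor(0,0) = 4
Entry delta = 1 - -4 = 5
Det delta = 5 * 4 = 20
New det = -16 + 20 = 4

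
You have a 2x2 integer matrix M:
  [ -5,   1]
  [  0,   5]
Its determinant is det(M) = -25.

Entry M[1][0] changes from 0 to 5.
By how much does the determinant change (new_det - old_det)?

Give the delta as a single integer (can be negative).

Cofactor C_10 = -1
Entry delta = 5 - 0 = 5
Det delta = entry_delta * cofactor = 5 * -1 = -5

Answer: -5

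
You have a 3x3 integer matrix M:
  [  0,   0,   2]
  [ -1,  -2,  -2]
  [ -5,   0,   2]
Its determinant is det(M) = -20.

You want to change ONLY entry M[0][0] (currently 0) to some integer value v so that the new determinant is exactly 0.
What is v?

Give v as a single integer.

det is linear in entry M[0][0]: det = old_det + (v - 0) * C_00
Cofactor C_00 = -4
Want det = 0: -20 + (v - 0) * -4 = 0
  (v - 0) = 20 / -4 = -5
  v = 0 + (-5) = -5

Answer: -5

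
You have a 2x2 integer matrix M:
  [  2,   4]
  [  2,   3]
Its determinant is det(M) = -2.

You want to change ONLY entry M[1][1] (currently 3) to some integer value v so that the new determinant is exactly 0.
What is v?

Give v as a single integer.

det is linear in entry M[1][1]: det = old_det + (v - 3) * C_11
Cofactor C_11 = 2
Want det = 0: -2 + (v - 3) * 2 = 0
  (v - 3) = 2 / 2 = 1
  v = 3 + (1) = 4

Answer: 4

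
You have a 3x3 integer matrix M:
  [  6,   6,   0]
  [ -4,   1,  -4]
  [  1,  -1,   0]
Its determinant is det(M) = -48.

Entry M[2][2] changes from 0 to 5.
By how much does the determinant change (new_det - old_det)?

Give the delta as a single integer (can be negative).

Cofactor C_22 = 30
Entry delta = 5 - 0 = 5
Det delta = entry_delta * cofactor = 5 * 30 = 150

Answer: 150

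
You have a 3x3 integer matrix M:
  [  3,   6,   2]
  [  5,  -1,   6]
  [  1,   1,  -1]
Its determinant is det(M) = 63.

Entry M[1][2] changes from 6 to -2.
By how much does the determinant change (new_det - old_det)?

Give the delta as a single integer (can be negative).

Cofactor C_12 = 3
Entry delta = -2 - 6 = -8
Det delta = entry_delta * cofactor = -8 * 3 = -24

Answer: -24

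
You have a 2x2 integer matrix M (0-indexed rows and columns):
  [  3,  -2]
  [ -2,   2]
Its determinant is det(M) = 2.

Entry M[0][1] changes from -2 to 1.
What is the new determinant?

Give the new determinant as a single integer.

Answer: 8

Derivation:
det is linear in row 0: changing M[0][1] by delta changes det by delta * cofactor(0,1).
Cofactor C_01 = (-1)^(0+1) * minor(0,1) = 2
Entry delta = 1 - -2 = 3
Det delta = 3 * 2 = 6
New det = 2 + 6 = 8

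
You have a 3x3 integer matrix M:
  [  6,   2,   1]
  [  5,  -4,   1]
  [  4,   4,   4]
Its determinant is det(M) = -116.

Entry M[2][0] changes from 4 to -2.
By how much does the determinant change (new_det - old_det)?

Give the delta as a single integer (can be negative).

Answer: -36

Derivation:
Cofactor C_20 = 6
Entry delta = -2 - 4 = -6
Det delta = entry_delta * cofactor = -6 * 6 = -36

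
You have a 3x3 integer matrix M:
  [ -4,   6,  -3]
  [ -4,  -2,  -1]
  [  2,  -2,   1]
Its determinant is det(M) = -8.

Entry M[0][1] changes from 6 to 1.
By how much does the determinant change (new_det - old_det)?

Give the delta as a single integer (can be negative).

Answer: -10

Derivation:
Cofactor C_01 = 2
Entry delta = 1 - 6 = -5
Det delta = entry_delta * cofactor = -5 * 2 = -10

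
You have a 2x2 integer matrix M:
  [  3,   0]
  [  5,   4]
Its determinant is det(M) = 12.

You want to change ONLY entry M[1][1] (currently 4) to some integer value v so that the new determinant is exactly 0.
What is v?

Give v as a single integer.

Answer: 0

Derivation:
det is linear in entry M[1][1]: det = old_det + (v - 4) * C_11
Cofactor C_11 = 3
Want det = 0: 12 + (v - 4) * 3 = 0
  (v - 4) = -12 / 3 = -4
  v = 4 + (-4) = 0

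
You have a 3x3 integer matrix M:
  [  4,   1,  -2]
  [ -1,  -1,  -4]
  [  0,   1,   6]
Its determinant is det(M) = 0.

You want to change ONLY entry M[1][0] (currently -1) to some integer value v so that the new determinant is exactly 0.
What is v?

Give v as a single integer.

Answer: -1

Derivation:
det is linear in entry M[1][0]: det = old_det + (v - -1) * C_10
Cofactor C_10 = -8
Want det = 0: 0 + (v - -1) * -8 = 0
  (v - -1) = 0 / -8 = 0
  v = -1 + (0) = -1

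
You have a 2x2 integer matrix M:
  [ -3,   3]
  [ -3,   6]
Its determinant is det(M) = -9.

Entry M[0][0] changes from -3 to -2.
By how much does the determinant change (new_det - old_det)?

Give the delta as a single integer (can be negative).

Cofactor C_00 = 6
Entry delta = -2 - -3 = 1
Det delta = entry_delta * cofactor = 1 * 6 = 6

Answer: 6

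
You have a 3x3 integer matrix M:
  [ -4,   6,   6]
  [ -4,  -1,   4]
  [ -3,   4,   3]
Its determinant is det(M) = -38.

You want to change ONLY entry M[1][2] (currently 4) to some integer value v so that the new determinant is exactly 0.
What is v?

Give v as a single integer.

Answer: -15

Derivation:
det is linear in entry M[1][2]: det = old_det + (v - 4) * C_12
Cofactor C_12 = -2
Want det = 0: -38 + (v - 4) * -2 = 0
  (v - 4) = 38 / -2 = -19
  v = 4 + (-19) = -15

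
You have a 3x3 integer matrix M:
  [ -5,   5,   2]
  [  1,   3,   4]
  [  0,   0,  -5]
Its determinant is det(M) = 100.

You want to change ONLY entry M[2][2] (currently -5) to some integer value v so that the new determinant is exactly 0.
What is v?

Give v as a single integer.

Answer: 0

Derivation:
det is linear in entry M[2][2]: det = old_det + (v - -5) * C_22
Cofactor C_22 = -20
Want det = 0: 100 + (v - -5) * -20 = 0
  (v - -5) = -100 / -20 = 5
  v = -5 + (5) = 0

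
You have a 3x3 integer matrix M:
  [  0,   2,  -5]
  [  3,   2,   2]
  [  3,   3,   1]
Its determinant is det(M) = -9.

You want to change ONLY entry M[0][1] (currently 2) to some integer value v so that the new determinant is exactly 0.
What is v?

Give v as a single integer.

det is linear in entry M[0][1]: det = old_det + (v - 2) * C_01
Cofactor C_01 = 3
Want det = 0: -9 + (v - 2) * 3 = 0
  (v - 2) = 9 / 3 = 3
  v = 2 + (3) = 5

Answer: 5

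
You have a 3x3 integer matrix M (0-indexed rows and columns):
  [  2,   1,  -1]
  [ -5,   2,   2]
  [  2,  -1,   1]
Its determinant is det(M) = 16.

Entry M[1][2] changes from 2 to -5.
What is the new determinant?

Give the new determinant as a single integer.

det is linear in row 1: changing M[1][2] by delta changes det by delta * cofactor(1,2).
Cofactor C_12 = (-1)^(1+2) * minor(1,2) = 4
Entry delta = -5 - 2 = -7
Det delta = -7 * 4 = -28
New det = 16 + -28 = -12

Answer: -12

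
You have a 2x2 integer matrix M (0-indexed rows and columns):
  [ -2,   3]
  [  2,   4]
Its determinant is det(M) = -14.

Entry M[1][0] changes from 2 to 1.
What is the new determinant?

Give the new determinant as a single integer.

det is linear in row 1: changing M[1][0] by delta changes det by delta * cofactor(1,0).
Cofactor C_10 = (-1)^(1+0) * minor(1,0) = -3
Entry delta = 1 - 2 = -1
Det delta = -1 * -3 = 3
New det = -14 + 3 = -11

Answer: -11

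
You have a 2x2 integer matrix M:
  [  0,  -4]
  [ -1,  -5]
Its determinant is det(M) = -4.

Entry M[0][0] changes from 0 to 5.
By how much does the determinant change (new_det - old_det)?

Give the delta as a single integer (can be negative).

Cofactor C_00 = -5
Entry delta = 5 - 0 = 5
Det delta = entry_delta * cofactor = 5 * -5 = -25

Answer: -25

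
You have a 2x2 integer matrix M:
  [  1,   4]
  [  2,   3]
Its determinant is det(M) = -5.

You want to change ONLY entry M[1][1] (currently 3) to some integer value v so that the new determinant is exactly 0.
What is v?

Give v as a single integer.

Answer: 8

Derivation:
det is linear in entry M[1][1]: det = old_det + (v - 3) * C_11
Cofactor C_11 = 1
Want det = 0: -5 + (v - 3) * 1 = 0
  (v - 3) = 5 / 1 = 5
  v = 3 + (5) = 8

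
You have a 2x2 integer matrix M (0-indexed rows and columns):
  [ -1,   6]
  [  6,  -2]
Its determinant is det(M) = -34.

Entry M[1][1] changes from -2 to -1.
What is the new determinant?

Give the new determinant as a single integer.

Answer: -35

Derivation:
det is linear in row 1: changing M[1][1] by delta changes det by delta * cofactor(1,1).
Cofactor C_11 = (-1)^(1+1) * minor(1,1) = -1
Entry delta = -1 - -2 = 1
Det delta = 1 * -1 = -1
New det = -34 + -1 = -35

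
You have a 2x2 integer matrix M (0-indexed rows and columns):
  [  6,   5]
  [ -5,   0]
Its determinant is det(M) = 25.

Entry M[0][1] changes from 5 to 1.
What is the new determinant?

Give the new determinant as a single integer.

det is linear in row 0: changing M[0][1] by delta changes det by delta * cofactor(0,1).
Cofactor C_01 = (-1)^(0+1) * minor(0,1) = 5
Entry delta = 1 - 5 = -4
Det delta = -4 * 5 = -20
New det = 25 + -20 = 5

Answer: 5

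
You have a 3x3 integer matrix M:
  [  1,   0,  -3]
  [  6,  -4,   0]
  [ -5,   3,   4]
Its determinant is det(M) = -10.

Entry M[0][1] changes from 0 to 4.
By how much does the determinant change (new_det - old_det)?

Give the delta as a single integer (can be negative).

Answer: -96

Derivation:
Cofactor C_01 = -24
Entry delta = 4 - 0 = 4
Det delta = entry_delta * cofactor = 4 * -24 = -96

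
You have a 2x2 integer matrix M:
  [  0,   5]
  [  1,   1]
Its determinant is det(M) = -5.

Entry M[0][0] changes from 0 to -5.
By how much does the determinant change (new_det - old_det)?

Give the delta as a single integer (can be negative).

Cofactor C_00 = 1
Entry delta = -5 - 0 = -5
Det delta = entry_delta * cofactor = -5 * 1 = -5

Answer: -5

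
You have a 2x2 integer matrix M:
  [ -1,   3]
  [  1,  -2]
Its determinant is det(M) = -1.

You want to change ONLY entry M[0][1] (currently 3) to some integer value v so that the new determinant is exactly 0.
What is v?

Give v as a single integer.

det is linear in entry M[0][1]: det = old_det + (v - 3) * C_01
Cofactor C_01 = -1
Want det = 0: -1 + (v - 3) * -1 = 0
  (v - 3) = 1 / -1 = -1
  v = 3 + (-1) = 2

Answer: 2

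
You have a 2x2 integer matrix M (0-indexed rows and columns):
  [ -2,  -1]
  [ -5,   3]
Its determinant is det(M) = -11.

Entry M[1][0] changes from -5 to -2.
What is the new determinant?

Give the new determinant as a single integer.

det is linear in row 1: changing M[1][0] by delta changes det by delta * cofactor(1,0).
Cofactor C_10 = (-1)^(1+0) * minor(1,0) = 1
Entry delta = -2 - -5 = 3
Det delta = 3 * 1 = 3
New det = -11 + 3 = -8

Answer: -8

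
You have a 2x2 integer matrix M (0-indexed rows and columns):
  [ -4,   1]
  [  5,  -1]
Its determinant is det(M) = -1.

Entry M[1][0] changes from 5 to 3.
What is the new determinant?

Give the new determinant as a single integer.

Answer: 1

Derivation:
det is linear in row 1: changing M[1][0] by delta changes det by delta * cofactor(1,0).
Cofactor C_10 = (-1)^(1+0) * minor(1,0) = -1
Entry delta = 3 - 5 = -2
Det delta = -2 * -1 = 2
New det = -1 + 2 = 1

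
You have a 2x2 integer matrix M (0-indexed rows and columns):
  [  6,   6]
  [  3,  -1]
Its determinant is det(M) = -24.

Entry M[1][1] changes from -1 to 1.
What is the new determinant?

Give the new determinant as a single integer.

det is linear in row 1: changing M[1][1] by delta changes det by delta * cofactor(1,1).
Cofactor C_11 = (-1)^(1+1) * minor(1,1) = 6
Entry delta = 1 - -1 = 2
Det delta = 2 * 6 = 12
New det = -24 + 12 = -12

Answer: -12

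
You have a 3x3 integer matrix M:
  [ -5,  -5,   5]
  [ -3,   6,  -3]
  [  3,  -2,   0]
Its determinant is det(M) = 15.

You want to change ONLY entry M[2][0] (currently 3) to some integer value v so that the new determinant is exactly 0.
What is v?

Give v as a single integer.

det is linear in entry M[2][0]: det = old_det + (v - 3) * C_20
Cofactor C_20 = -15
Want det = 0: 15 + (v - 3) * -15 = 0
  (v - 3) = -15 / -15 = 1
  v = 3 + (1) = 4

Answer: 4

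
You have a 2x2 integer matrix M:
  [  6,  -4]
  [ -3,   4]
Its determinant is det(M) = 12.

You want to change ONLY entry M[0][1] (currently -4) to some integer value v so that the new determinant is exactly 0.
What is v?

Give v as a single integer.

Answer: -8

Derivation:
det is linear in entry M[0][1]: det = old_det + (v - -4) * C_01
Cofactor C_01 = 3
Want det = 0: 12 + (v - -4) * 3 = 0
  (v - -4) = -12 / 3 = -4
  v = -4 + (-4) = -8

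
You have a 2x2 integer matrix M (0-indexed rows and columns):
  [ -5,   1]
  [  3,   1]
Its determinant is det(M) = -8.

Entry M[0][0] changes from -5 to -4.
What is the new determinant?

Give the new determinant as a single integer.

det is linear in row 0: changing M[0][0] by delta changes det by delta * cofactor(0,0).
Cofactor C_00 = (-1)^(0+0) * minor(0,0) = 1
Entry delta = -4 - -5 = 1
Det delta = 1 * 1 = 1
New det = -8 + 1 = -7

Answer: -7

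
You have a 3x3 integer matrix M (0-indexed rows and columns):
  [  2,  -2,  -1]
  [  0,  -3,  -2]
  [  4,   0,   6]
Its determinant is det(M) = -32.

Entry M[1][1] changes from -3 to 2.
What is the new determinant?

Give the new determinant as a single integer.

Answer: 48

Derivation:
det is linear in row 1: changing M[1][1] by delta changes det by delta * cofactor(1,1).
Cofactor C_11 = (-1)^(1+1) * minor(1,1) = 16
Entry delta = 2 - -3 = 5
Det delta = 5 * 16 = 80
New det = -32 + 80 = 48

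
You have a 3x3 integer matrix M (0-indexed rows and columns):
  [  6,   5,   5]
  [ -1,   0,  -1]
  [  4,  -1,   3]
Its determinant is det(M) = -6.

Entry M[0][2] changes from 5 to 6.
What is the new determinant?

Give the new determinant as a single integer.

det is linear in row 0: changing M[0][2] by delta changes det by delta * cofactor(0,2).
Cofactor C_02 = (-1)^(0+2) * minor(0,2) = 1
Entry delta = 6 - 5 = 1
Det delta = 1 * 1 = 1
New det = -6 + 1 = -5

Answer: -5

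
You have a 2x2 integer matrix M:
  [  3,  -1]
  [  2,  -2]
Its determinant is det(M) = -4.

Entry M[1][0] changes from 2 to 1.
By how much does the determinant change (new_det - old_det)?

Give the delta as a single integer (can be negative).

Answer: -1

Derivation:
Cofactor C_10 = 1
Entry delta = 1 - 2 = -1
Det delta = entry_delta * cofactor = -1 * 1 = -1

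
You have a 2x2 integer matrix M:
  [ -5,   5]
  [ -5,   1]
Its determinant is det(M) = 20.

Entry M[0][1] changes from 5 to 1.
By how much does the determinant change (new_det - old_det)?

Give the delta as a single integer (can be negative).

Answer: -20

Derivation:
Cofactor C_01 = 5
Entry delta = 1 - 5 = -4
Det delta = entry_delta * cofactor = -4 * 5 = -20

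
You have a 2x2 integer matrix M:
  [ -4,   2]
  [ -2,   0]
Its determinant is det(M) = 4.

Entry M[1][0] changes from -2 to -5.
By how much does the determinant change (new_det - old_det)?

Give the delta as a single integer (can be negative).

Answer: 6

Derivation:
Cofactor C_10 = -2
Entry delta = -5 - -2 = -3
Det delta = entry_delta * cofactor = -3 * -2 = 6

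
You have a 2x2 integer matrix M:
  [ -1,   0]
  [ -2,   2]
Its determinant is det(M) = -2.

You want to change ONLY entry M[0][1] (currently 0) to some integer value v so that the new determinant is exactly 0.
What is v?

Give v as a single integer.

det is linear in entry M[0][1]: det = old_det + (v - 0) * C_01
Cofactor C_01 = 2
Want det = 0: -2 + (v - 0) * 2 = 0
  (v - 0) = 2 / 2 = 1
  v = 0 + (1) = 1

Answer: 1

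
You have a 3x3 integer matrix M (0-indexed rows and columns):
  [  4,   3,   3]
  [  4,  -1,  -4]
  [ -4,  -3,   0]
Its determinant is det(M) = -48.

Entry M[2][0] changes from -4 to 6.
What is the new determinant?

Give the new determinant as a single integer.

det is linear in row 2: changing M[2][0] by delta changes det by delta * cofactor(2,0).
Cofactor C_20 = (-1)^(2+0) * minor(2,0) = -9
Entry delta = 6 - -4 = 10
Det delta = 10 * -9 = -90
New det = -48 + -90 = -138

Answer: -138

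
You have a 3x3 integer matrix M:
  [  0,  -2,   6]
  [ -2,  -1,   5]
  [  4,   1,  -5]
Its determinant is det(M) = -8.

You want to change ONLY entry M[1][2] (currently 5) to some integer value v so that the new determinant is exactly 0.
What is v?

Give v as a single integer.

Answer: 4

Derivation:
det is linear in entry M[1][2]: det = old_det + (v - 5) * C_12
Cofactor C_12 = -8
Want det = 0: -8 + (v - 5) * -8 = 0
  (v - 5) = 8 / -8 = -1
  v = 5 + (-1) = 4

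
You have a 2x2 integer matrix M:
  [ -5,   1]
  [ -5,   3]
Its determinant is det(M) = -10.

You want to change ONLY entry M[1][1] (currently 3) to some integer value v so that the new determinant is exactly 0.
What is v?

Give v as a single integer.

det is linear in entry M[1][1]: det = old_det + (v - 3) * C_11
Cofactor C_11 = -5
Want det = 0: -10 + (v - 3) * -5 = 0
  (v - 3) = 10 / -5 = -2
  v = 3 + (-2) = 1

Answer: 1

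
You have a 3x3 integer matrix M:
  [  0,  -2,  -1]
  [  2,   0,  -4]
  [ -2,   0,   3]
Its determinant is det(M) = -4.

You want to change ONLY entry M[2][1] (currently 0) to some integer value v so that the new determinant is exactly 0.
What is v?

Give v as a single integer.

det is linear in entry M[2][1]: det = old_det + (v - 0) * C_21
Cofactor C_21 = -2
Want det = 0: -4 + (v - 0) * -2 = 0
  (v - 0) = 4 / -2 = -2
  v = 0 + (-2) = -2

Answer: -2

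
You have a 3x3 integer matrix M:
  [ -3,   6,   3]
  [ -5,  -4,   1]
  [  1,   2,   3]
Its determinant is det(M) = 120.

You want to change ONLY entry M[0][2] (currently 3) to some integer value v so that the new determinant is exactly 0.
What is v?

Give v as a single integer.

Answer: 23

Derivation:
det is linear in entry M[0][2]: det = old_det + (v - 3) * C_02
Cofactor C_02 = -6
Want det = 0: 120 + (v - 3) * -6 = 0
  (v - 3) = -120 / -6 = 20
  v = 3 + (20) = 23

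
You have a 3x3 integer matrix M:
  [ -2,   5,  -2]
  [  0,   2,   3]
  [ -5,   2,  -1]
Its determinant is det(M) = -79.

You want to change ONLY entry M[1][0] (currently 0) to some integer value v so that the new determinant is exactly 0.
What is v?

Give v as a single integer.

det is linear in entry M[1][0]: det = old_det + (v - 0) * C_10
Cofactor C_10 = 1
Want det = 0: -79 + (v - 0) * 1 = 0
  (v - 0) = 79 / 1 = 79
  v = 0 + (79) = 79

Answer: 79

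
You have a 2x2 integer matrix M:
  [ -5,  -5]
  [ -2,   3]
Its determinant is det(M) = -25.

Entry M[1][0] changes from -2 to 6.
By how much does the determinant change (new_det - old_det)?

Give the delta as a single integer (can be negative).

Cofactor C_10 = 5
Entry delta = 6 - -2 = 8
Det delta = entry_delta * cofactor = 8 * 5 = 40

Answer: 40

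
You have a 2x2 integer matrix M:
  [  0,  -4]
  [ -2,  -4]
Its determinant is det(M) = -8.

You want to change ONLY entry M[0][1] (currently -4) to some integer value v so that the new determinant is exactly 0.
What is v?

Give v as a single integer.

Answer: 0

Derivation:
det is linear in entry M[0][1]: det = old_det + (v - -4) * C_01
Cofactor C_01 = 2
Want det = 0: -8 + (v - -4) * 2 = 0
  (v - -4) = 8 / 2 = 4
  v = -4 + (4) = 0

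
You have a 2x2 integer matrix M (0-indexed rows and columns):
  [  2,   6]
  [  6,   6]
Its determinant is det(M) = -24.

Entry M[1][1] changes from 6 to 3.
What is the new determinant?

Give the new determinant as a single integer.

det is linear in row 1: changing M[1][1] by delta changes det by delta * cofactor(1,1).
Cofactor C_11 = (-1)^(1+1) * minor(1,1) = 2
Entry delta = 3 - 6 = -3
Det delta = -3 * 2 = -6
New det = -24 + -6 = -30

Answer: -30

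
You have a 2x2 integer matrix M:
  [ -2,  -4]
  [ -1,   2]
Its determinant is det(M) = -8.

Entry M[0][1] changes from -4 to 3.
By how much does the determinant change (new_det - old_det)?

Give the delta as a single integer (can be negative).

Answer: 7

Derivation:
Cofactor C_01 = 1
Entry delta = 3 - -4 = 7
Det delta = entry_delta * cofactor = 7 * 1 = 7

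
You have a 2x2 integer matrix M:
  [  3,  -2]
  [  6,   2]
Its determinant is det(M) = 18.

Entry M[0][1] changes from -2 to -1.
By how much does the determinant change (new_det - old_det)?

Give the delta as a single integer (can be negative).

Answer: -6

Derivation:
Cofactor C_01 = -6
Entry delta = -1 - -2 = 1
Det delta = entry_delta * cofactor = 1 * -6 = -6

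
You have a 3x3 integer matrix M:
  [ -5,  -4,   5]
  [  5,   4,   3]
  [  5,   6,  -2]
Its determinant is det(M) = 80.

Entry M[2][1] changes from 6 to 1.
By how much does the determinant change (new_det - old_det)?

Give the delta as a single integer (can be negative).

Answer: -200

Derivation:
Cofactor C_21 = 40
Entry delta = 1 - 6 = -5
Det delta = entry_delta * cofactor = -5 * 40 = -200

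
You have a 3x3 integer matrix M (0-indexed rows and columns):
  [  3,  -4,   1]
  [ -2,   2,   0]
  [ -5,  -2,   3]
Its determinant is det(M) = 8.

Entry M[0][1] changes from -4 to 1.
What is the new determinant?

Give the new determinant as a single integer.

Answer: 38

Derivation:
det is linear in row 0: changing M[0][1] by delta changes det by delta * cofactor(0,1).
Cofactor C_01 = (-1)^(0+1) * minor(0,1) = 6
Entry delta = 1 - -4 = 5
Det delta = 5 * 6 = 30
New det = 8 + 30 = 38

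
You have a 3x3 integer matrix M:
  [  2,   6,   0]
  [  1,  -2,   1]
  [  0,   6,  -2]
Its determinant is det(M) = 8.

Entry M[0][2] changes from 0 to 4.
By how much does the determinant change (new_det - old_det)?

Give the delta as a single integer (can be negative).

Cofactor C_02 = 6
Entry delta = 4 - 0 = 4
Det delta = entry_delta * cofactor = 4 * 6 = 24

Answer: 24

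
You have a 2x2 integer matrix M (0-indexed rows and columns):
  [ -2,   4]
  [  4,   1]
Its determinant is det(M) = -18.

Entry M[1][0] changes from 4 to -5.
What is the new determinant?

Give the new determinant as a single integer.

Answer: 18

Derivation:
det is linear in row 1: changing M[1][0] by delta changes det by delta * cofactor(1,0).
Cofactor C_10 = (-1)^(1+0) * minor(1,0) = -4
Entry delta = -5 - 4 = -9
Det delta = -9 * -4 = 36
New det = -18 + 36 = 18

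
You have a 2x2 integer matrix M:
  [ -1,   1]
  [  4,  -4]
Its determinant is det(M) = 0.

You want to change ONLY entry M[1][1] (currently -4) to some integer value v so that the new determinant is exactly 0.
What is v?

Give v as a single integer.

Answer: -4

Derivation:
det is linear in entry M[1][1]: det = old_det + (v - -4) * C_11
Cofactor C_11 = -1
Want det = 0: 0 + (v - -4) * -1 = 0
  (v - -4) = 0 / -1 = 0
  v = -4 + (0) = -4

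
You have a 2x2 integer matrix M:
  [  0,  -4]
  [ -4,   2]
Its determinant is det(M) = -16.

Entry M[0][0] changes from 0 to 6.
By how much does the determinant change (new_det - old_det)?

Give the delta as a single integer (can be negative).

Answer: 12

Derivation:
Cofactor C_00 = 2
Entry delta = 6 - 0 = 6
Det delta = entry_delta * cofactor = 6 * 2 = 12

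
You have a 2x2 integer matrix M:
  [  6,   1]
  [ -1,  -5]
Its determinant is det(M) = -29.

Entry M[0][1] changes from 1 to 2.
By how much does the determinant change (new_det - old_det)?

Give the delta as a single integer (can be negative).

Cofactor C_01 = 1
Entry delta = 2 - 1 = 1
Det delta = entry_delta * cofactor = 1 * 1 = 1

Answer: 1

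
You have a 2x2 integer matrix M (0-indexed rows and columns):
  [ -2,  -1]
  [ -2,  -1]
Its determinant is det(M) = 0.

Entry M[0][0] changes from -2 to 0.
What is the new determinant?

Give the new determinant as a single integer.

Answer: -2

Derivation:
det is linear in row 0: changing M[0][0] by delta changes det by delta * cofactor(0,0).
Cofactor C_00 = (-1)^(0+0) * minor(0,0) = -1
Entry delta = 0 - -2 = 2
Det delta = 2 * -1 = -2
New det = 0 + -2 = -2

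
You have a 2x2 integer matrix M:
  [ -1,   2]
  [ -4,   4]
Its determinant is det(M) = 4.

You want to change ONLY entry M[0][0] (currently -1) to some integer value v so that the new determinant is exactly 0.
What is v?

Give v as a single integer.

det is linear in entry M[0][0]: det = old_det + (v - -1) * C_00
Cofactor C_00 = 4
Want det = 0: 4 + (v - -1) * 4 = 0
  (v - -1) = -4 / 4 = -1
  v = -1 + (-1) = -2

Answer: -2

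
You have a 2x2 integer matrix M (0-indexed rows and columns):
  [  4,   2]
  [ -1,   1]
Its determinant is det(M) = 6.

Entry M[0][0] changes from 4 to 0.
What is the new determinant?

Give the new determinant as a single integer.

Answer: 2

Derivation:
det is linear in row 0: changing M[0][0] by delta changes det by delta * cofactor(0,0).
Cofactor C_00 = (-1)^(0+0) * minor(0,0) = 1
Entry delta = 0 - 4 = -4
Det delta = -4 * 1 = -4
New det = 6 + -4 = 2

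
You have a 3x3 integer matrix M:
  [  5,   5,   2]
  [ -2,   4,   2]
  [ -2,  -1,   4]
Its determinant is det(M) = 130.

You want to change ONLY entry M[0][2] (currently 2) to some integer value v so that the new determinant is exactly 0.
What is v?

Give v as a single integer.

det is linear in entry M[0][2]: det = old_det + (v - 2) * C_02
Cofactor C_02 = 10
Want det = 0: 130 + (v - 2) * 10 = 0
  (v - 2) = -130 / 10 = -13
  v = 2 + (-13) = -11

Answer: -11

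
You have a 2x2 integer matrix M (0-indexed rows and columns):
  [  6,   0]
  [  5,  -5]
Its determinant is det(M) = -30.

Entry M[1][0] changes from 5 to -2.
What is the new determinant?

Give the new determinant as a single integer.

det is linear in row 1: changing M[1][0] by delta changes det by delta * cofactor(1,0).
Cofactor C_10 = (-1)^(1+0) * minor(1,0) = 0
Entry delta = -2 - 5 = -7
Det delta = -7 * 0 = 0
New det = -30 + 0 = -30

Answer: -30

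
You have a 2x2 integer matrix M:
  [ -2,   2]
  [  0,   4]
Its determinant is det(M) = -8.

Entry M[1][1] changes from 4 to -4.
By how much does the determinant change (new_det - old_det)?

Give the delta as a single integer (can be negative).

Cofactor C_11 = -2
Entry delta = -4 - 4 = -8
Det delta = entry_delta * cofactor = -8 * -2 = 16

Answer: 16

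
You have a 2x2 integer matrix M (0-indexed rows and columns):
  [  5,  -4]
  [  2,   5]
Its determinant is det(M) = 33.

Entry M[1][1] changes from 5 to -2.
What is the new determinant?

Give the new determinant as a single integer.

Answer: -2

Derivation:
det is linear in row 1: changing M[1][1] by delta changes det by delta * cofactor(1,1).
Cofactor C_11 = (-1)^(1+1) * minor(1,1) = 5
Entry delta = -2 - 5 = -7
Det delta = -7 * 5 = -35
New det = 33 + -35 = -2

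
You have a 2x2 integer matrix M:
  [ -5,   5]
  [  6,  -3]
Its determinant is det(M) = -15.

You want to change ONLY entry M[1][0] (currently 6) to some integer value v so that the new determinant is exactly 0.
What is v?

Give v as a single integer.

det is linear in entry M[1][0]: det = old_det + (v - 6) * C_10
Cofactor C_10 = -5
Want det = 0: -15 + (v - 6) * -5 = 0
  (v - 6) = 15 / -5 = -3
  v = 6 + (-3) = 3

Answer: 3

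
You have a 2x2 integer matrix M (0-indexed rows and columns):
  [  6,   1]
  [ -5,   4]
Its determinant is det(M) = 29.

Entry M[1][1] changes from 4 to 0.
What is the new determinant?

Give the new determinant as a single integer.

det is linear in row 1: changing M[1][1] by delta changes det by delta * cofactor(1,1).
Cofactor C_11 = (-1)^(1+1) * minor(1,1) = 6
Entry delta = 0 - 4 = -4
Det delta = -4 * 6 = -24
New det = 29 + -24 = 5

Answer: 5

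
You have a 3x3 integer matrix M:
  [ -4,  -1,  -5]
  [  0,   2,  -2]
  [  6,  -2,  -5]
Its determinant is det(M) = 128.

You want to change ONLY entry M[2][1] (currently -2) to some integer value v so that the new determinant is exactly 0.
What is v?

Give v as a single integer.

det is linear in entry M[2][1]: det = old_det + (v - -2) * C_21
Cofactor C_21 = -8
Want det = 0: 128 + (v - -2) * -8 = 0
  (v - -2) = -128 / -8 = 16
  v = -2 + (16) = 14

Answer: 14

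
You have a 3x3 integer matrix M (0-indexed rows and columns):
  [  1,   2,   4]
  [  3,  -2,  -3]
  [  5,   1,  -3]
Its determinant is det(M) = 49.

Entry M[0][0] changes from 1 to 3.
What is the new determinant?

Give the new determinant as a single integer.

Answer: 67

Derivation:
det is linear in row 0: changing M[0][0] by delta changes det by delta * cofactor(0,0).
Cofactor C_00 = (-1)^(0+0) * minor(0,0) = 9
Entry delta = 3 - 1 = 2
Det delta = 2 * 9 = 18
New det = 49 + 18 = 67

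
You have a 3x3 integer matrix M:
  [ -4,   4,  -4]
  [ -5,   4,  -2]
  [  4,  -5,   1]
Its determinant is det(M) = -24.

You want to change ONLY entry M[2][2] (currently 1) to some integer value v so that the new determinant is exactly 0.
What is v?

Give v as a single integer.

Answer: 7

Derivation:
det is linear in entry M[2][2]: det = old_det + (v - 1) * C_22
Cofactor C_22 = 4
Want det = 0: -24 + (v - 1) * 4 = 0
  (v - 1) = 24 / 4 = 6
  v = 1 + (6) = 7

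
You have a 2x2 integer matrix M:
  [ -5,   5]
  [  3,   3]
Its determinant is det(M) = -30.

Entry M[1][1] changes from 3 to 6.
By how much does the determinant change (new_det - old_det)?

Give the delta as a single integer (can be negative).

Cofactor C_11 = -5
Entry delta = 6 - 3 = 3
Det delta = entry_delta * cofactor = 3 * -5 = -15

Answer: -15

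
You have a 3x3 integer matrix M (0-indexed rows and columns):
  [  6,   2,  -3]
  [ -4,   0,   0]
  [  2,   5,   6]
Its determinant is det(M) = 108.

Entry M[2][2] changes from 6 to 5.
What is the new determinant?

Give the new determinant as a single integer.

det is linear in row 2: changing M[2][2] by delta changes det by delta * cofactor(2,2).
Cofactor C_22 = (-1)^(2+2) * minor(2,2) = 8
Entry delta = 5 - 6 = -1
Det delta = -1 * 8 = -8
New det = 108 + -8 = 100

Answer: 100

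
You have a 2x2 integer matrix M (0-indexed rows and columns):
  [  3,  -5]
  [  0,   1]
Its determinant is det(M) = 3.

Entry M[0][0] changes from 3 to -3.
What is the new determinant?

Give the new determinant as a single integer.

det is linear in row 0: changing M[0][0] by delta changes det by delta * cofactor(0,0).
Cofactor C_00 = (-1)^(0+0) * minor(0,0) = 1
Entry delta = -3 - 3 = -6
Det delta = -6 * 1 = -6
New det = 3 + -6 = -3

Answer: -3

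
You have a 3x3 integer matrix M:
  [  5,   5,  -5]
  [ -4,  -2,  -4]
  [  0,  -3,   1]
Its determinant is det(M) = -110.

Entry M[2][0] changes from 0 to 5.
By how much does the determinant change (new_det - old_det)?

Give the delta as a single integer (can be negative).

Cofactor C_20 = -30
Entry delta = 5 - 0 = 5
Det delta = entry_delta * cofactor = 5 * -30 = -150

Answer: -150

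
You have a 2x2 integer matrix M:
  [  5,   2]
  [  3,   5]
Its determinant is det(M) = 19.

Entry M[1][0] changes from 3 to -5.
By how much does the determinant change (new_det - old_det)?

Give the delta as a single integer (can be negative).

Answer: 16

Derivation:
Cofactor C_10 = -2
Entry delta = -5 - 3 = -8
Det delta = entry_delta * cofactor = -8 * -2 = 16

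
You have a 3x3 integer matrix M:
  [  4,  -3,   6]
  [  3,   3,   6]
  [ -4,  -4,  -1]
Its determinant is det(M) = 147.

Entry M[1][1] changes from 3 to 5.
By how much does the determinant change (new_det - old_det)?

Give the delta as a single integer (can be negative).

Answer: 40

Derivation:
Cofactor C_11 = 20
Entry delta = 5 - 3 = 2
Det delta = entry_delta * cofactor = 2 * 20 = 40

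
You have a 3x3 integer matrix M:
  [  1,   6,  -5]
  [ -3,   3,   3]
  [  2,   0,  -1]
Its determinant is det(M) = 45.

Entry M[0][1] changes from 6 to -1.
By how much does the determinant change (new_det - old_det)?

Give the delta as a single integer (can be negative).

Cofactor C_01 = 3
Entry delta = -1 - 6 = -7
Det delta = entry_delta * cofactor = -7 * 3 = -21

Answer: -21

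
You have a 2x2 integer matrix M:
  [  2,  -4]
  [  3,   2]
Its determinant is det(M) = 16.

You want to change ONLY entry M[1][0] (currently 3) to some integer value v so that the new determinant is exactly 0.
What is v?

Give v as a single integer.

Answer: -1

Derivation:
det is linear in entry M[1][0]: det = old_det + (v - 3) * C_10
Cofactor C_10 = 4
Want det = 0: 16 + (v - 3) * 4 = 0
  (v - 3) = -16 / 4 = -4
  v = 3 + (-4) = -1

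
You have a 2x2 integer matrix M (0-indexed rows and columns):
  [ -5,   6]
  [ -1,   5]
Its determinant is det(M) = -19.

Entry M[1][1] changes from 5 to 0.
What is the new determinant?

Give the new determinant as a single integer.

Answer: 6

Derivation:
det is linear in row 1: changing M[1][1] by delta changes det by delta * cofactor(1,1).
Cofactor C_11 = (-1)^(1+1) * minor(1,1) = -5
Entry delta = 0 - 5 = -5
Det delta = -5 * -5 = 25
New det = -19 + 25 = 6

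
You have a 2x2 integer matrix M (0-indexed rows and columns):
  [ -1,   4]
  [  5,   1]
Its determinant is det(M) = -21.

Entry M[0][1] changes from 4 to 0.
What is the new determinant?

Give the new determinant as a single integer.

det is linear in row 0: changing M[0][1] by delta changes det by delta * cofactor(0,1).
Cofactor C_01 = (-1)^(0+1) * minor(0,1) = -5
Entry delta = 0 - 4 = -4
Det delta = -4 * -5 = 20
New det = -21 + 20 = -1

Answer: -1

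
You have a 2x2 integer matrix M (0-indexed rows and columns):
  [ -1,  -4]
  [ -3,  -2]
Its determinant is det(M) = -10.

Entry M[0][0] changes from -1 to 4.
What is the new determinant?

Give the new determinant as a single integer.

det is linear in row 0: changing M[0][0] by delta changes det by delta * cofactor(0,0).
Cofactor C_00 = (-1)^(0+0) * minor(0,0) = -2
Entry delta = 4 - -1 = 5
Det delta = 5 * -2 = -10
New det = -10 + -10 = -20

Answer: -20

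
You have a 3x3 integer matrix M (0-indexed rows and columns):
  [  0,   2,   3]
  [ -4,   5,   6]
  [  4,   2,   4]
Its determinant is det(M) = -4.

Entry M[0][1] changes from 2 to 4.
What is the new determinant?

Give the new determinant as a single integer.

det is linear in row 0: changing M[0][1] by delta changes det by delta * cofactor(0,1).
Cofactor C_01 = (-1)^(0+1) * minor(0,1) = 40
Entry delta = 4 - 2 = 2
Det delta = 2 * 40 = 80
New det = -4 + 80 = 76

Answer: 76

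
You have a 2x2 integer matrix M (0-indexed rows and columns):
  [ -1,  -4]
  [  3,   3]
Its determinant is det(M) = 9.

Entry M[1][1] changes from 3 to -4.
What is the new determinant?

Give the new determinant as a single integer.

det is linear in row 1: changing M[1][1] by delta changes det by delta * cofactor(1,1).
Cofactor C_11 = (-1)^(1+1) * minor(1,1) = -1
Entry delta = -4 - 3 = -7
Det delta = -7 * -1 = 7
New det = 9 + 7 = 16

Answer: 16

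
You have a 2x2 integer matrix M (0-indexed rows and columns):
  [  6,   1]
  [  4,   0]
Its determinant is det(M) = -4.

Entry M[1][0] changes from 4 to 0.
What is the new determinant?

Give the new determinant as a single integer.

det is linear in row 1: changing M[1][0] by delta changes det by delta * cofactor(1,0).
Cofactor C_10 = (-1)^(1+0) * minor(1,0) = -1
Entry delta = 0 - 4 = -4
Det delta = -4 * -1 = 4
New det = -4 + 4 = 0

Answer: 0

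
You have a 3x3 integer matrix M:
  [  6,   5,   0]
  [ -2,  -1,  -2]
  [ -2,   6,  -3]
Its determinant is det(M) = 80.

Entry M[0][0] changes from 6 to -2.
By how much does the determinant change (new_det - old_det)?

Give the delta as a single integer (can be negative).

Cofactor C_00 = 15
Entry delta = -2 - 6 = -8
Det delta = entry_delta * cofactor = -8 * 15 = -120

Answer: -120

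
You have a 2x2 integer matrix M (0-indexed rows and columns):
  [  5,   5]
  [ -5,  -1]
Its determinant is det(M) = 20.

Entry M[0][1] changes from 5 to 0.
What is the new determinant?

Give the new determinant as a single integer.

Answer: -5

Derivation:
det is linear in row 0: changing M[0][1] by delta changes det by delta * cofactor(0,1).
Cofactor C_01 = (-1)^(0+1) * minor(0,1) = 5
Entry delta = 0 - 5 = -5
Det delta = -5 * 5 = -25
New det = 20 + -25 = -5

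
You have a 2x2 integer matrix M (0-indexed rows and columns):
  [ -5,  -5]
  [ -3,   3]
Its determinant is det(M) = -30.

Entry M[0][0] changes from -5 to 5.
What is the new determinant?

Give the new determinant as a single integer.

Answer: 0

Derivation:
det is linear in row 0: changing M[0][0] by delta changes det by delta * cofactor(0,0).
Cofactor C_00 = (-1)^(0+0) * minor(0,0) = 3
Entry delta = 5 - -5 = 10
Det delta = 10 * 3 = 30
New det = -30 + 30 = 0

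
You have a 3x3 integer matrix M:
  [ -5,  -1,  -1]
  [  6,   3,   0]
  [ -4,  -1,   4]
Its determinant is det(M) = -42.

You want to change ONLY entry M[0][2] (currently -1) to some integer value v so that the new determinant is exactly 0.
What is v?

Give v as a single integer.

det is linear in entry M[0][2]: det = old_det + (v - -1) * C_02
Cofactor C_02 = 6
Want det = 0: -42 + (v - -1) * 6 = 0
  (v - -1) = 42 / 6 = 7
  v = -1 + (7) = 6

Answer: 6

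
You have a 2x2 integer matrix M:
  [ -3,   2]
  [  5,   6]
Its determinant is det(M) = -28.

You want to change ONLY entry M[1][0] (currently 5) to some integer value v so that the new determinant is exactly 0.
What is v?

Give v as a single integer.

Answer: -9

Derivation:
det is linear in entry M[1][0]: det = old_det + (v - 5) * C_10
Cofactor C_10 = -2
Want det = 0: -28 + (v - 5) * -2 = 0
  (v - 5) = 28 / -2 = -14
  v = 5 + (-14) = -9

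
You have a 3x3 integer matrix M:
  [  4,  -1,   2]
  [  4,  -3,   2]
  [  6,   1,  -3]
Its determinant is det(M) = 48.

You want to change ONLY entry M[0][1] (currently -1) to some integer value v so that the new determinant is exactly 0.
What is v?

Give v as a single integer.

Answer: -3

Derivation:
det is linear in entry M[0][1]: det = old_det + (v - -1) * C_01
Cofactor C_01 = 24
Want det = 0: 48 + (v - -1) * 24 = 0
  (v - -1) = -48 / 24 = -2
  v = -1 + (-2) = -3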